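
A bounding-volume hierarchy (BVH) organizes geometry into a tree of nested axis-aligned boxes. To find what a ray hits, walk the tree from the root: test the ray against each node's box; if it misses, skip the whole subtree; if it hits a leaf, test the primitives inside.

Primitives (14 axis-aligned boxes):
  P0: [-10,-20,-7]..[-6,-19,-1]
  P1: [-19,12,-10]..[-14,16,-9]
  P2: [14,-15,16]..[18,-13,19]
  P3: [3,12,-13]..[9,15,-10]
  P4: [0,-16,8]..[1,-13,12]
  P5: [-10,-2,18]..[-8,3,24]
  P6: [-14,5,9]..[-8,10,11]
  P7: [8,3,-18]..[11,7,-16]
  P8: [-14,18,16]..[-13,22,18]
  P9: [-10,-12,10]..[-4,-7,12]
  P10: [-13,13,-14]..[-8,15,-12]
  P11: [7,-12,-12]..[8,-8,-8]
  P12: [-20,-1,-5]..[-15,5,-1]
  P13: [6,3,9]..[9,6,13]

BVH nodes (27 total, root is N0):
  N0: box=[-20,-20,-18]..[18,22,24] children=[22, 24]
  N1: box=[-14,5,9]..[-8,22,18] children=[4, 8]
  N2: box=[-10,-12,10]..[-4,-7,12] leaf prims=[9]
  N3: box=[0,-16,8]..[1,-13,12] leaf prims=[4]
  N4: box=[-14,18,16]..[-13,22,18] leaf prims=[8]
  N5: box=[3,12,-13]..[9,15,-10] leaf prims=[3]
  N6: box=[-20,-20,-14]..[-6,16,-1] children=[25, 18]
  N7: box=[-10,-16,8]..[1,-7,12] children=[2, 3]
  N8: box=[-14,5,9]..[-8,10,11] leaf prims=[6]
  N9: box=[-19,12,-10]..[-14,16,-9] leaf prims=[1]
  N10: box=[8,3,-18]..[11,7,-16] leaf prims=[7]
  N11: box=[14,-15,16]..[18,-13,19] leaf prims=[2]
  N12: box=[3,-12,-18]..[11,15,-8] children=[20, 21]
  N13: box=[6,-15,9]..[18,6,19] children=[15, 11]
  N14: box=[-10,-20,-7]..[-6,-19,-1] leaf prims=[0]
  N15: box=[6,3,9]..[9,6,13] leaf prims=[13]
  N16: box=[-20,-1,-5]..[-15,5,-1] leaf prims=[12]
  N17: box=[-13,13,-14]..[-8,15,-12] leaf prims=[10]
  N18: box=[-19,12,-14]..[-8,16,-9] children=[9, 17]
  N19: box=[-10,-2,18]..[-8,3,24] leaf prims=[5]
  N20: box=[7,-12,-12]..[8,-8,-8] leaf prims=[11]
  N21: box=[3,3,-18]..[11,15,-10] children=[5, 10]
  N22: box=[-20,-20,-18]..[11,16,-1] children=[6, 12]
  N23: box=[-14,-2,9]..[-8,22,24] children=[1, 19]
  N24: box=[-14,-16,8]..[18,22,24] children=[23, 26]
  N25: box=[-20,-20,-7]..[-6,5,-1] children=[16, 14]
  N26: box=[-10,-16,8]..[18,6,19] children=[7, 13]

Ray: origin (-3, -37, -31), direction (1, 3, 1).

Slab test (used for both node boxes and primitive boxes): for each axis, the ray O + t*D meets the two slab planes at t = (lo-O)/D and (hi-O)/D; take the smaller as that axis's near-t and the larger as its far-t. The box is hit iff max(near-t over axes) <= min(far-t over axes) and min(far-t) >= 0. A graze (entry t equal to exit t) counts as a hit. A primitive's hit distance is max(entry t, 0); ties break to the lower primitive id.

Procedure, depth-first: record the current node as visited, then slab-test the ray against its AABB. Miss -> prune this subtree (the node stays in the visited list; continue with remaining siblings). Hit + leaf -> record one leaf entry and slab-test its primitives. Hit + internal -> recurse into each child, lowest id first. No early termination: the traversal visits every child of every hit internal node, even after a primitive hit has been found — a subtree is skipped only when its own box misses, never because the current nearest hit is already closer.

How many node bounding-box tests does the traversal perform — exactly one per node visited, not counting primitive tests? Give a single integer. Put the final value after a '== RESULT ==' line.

Traverse from the root:
N0 x:[-17,21] y:[17/3,59/3] z:[13,55] -> hit [13,59/3], descend [22, 24]
  N22 x:[-17,14] y:[17/3,53/3] z:[13,30] -> hit [13,14], descend [6, 12]
    N6 x:[-17,-3] y:[17/3,53/3] z:[17,30] -> miss, prune
    N12 x:[6,14] y:[25/3,52/3] z:[13,23] -> hit [13,14], descend [20, 21]
      N20 x:[10,11] y:[25/3,29/3] z:[19,23] -> miss, prune
      N21 x:[6,14] y:[40/3,52/3] z:[13,21] -> hit [40/3,14], descend [5, 10]
        N5 x:[6,12] y:[49/3,52/3] z:[18,21] -> miss, prune
        N10 x:[11,14] y:[40/3,44/3] z:[13,15] -> hit [40/3,14] leaf, test {P7@t=40/3}
  N24 x:[-11,21] y:[7,59/3] z:[39,55] -> miss, prune

order=[0, 22, 6, 12, 20, 21, 5, 10, 24]  |boxes|=9  |leaves|=1  hit=P7

== RESULT ==
9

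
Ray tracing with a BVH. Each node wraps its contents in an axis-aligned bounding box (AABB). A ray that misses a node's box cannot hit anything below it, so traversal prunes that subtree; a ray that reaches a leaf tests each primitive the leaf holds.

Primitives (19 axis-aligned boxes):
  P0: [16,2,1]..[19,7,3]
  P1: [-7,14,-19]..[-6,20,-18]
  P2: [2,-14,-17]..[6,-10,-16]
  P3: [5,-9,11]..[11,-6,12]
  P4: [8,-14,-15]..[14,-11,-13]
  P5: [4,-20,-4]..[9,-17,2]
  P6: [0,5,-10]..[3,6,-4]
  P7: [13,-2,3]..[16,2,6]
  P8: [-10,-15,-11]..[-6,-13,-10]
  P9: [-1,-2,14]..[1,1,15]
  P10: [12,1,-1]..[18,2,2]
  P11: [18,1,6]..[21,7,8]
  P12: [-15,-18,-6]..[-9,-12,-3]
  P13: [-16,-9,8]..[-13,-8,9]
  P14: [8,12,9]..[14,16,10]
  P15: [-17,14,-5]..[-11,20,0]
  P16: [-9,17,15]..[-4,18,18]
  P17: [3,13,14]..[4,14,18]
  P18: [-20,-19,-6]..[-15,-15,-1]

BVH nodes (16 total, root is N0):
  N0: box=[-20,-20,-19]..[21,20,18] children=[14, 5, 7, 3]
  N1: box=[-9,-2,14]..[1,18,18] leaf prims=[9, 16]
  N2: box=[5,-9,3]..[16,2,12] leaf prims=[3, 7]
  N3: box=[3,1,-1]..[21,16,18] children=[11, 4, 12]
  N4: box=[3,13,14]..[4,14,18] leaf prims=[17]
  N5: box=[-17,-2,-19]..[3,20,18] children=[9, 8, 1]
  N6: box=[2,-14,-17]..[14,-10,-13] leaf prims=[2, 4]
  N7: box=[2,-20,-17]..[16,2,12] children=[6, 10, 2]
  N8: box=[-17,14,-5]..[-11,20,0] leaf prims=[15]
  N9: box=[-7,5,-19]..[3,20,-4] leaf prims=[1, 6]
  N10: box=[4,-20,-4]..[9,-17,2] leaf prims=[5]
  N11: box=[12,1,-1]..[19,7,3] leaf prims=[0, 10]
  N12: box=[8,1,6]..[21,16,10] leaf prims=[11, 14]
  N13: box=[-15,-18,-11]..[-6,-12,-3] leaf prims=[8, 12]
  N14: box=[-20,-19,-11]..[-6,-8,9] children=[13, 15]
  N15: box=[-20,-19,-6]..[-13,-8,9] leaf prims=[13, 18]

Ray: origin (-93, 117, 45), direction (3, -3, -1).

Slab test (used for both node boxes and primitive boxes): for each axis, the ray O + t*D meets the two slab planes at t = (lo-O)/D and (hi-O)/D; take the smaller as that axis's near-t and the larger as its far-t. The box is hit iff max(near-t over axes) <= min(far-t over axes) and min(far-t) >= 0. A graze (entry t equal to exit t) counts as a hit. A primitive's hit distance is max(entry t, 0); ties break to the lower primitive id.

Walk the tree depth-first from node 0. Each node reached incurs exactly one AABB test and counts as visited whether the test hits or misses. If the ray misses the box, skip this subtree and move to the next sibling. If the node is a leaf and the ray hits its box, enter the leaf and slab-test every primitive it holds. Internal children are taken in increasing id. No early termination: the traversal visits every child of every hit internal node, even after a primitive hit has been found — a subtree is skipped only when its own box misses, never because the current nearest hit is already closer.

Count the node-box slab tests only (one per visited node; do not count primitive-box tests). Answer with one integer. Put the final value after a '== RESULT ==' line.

Traverse from the root:
N0 x:[73/3,38] y:[97/3,137/3] z:[27,64] -> hit [97/3,38], descend [3, 5, 7, 14]
  N3 x:[32,38] y:[101/3,116/3] z:[27,46] -> hit [101/3,38], descend [4, 11, 12]
    N4 x:[32,97/3] y:[103/3,104/3] z:[27,31] -> miss, prune
    N11 x:[35,112/3] y:[110/3,116/3] z:[42,46] -> miss, prune
    N12 x:[101/3,38] y:[101/3,116/3] z:[35,39] -> hit [35,38] leaf, test {P11@t=37, P14@t=35}
  N5 x:[76/3,32] y:[97/3,119/3] z:[27,64] -> miss, prune
  N7 x:[95/3,109/3] y:[115/3,137/3] z:[33,62] -> miss, prune
  N14 x:[73/3,29] y:[125/3,136/3] z:[36,56] -> miss, prune

8 AABB tests over nodes [0, 3, 4, 11, 12, 5, 7, 14]; 1 leaf entered; closest P14.

== RESULT ==
8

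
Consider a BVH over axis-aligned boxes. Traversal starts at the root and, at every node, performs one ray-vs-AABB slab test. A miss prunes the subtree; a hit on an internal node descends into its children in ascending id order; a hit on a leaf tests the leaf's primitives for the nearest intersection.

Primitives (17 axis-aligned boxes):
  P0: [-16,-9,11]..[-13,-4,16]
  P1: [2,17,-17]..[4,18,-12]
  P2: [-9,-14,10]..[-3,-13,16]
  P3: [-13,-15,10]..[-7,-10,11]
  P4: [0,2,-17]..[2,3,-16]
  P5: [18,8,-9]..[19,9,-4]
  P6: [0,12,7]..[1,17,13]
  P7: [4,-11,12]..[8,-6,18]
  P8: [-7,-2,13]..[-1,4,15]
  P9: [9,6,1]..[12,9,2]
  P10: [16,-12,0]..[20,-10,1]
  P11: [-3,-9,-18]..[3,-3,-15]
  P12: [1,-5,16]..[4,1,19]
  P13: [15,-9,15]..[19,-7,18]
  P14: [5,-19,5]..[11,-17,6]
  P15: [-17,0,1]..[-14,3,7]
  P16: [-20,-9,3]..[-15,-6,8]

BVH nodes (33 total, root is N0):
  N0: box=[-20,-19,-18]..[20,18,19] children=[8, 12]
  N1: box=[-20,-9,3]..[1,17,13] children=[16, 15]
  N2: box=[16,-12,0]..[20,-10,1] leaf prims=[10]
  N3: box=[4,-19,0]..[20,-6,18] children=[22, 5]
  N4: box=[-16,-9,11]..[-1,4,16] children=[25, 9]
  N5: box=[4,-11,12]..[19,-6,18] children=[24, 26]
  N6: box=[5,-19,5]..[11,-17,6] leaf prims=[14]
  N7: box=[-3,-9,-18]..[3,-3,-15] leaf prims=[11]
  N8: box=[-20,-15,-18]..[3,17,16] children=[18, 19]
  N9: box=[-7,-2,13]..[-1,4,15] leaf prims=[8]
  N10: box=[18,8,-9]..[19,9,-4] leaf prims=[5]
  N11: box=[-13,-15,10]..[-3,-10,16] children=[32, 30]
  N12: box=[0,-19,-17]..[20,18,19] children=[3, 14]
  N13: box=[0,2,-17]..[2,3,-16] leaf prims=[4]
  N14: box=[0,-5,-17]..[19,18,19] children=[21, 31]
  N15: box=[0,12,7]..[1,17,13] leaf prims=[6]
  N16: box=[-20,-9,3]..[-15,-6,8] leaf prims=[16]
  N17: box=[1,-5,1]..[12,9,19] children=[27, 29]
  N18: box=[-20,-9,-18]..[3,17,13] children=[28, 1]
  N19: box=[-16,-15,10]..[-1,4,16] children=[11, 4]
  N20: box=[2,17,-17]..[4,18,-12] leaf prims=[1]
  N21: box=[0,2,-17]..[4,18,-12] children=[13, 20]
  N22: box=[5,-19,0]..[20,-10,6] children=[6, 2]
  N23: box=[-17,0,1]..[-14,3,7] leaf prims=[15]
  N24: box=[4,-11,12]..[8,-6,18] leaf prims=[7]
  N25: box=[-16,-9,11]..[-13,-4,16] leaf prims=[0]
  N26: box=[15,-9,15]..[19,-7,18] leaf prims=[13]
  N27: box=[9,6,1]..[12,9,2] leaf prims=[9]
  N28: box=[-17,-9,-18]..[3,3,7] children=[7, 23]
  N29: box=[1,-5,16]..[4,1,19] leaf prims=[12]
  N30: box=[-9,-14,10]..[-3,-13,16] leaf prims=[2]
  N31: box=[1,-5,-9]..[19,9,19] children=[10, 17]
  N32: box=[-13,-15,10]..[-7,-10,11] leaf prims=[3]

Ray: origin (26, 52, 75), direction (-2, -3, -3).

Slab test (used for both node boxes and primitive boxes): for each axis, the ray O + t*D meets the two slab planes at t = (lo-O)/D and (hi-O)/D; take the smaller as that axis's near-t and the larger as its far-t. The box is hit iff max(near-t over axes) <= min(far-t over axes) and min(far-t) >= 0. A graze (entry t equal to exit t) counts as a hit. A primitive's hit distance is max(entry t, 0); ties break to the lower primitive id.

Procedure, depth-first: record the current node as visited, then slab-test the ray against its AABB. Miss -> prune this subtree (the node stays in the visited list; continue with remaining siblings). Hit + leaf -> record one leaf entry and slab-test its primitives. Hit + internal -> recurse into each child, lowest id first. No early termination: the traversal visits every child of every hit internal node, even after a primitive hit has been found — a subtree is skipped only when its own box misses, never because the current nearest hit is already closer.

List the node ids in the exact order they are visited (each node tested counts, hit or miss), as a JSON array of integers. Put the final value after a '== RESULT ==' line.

Trace the traversal:
N0 x:[3,23] y:[34/3,71/3] z:[56/3,31] -> hit [56/3,23], descend [8, 12]
  N8 x:[23/2,23] y:[35/3,67/3] z:[59/3,31] -> hit [59/3,67/3], descend [18, 19]
    N18 x:[23/2,23] y:[35/3,61/3] z:[62/3,31] -> miss, prune
    N19 x:[27/2,21] y:[16,67/3] z:[59/3,65/3] -> hit [59/3,21], descend [4, 11]
      N4 x:[27/2,21] y:[16,61/3] z:[59/3,64/3] -> hit [59/3,61/3], descend [9, 25]
        N9 x:[27/2,33/2] y:[16,18] z:[20,62/3] -> miss, prune
        N25 x:[39/2,21] y:[56/3,61/3] z:[59/3,64/3] -> hit [59/3,61/3] leaf, test {P0@t=59/3}
      N11 x:[29/2,39/2] y:[62/3,67/3] z:[59/3,65/3] -> miss, prune
  N12 x:[3,13] y:[34/3,71/3] z:[56/3,92/3] -> miss, prune

Summary -> nodes [0, 8, 18, 19, 4, 9, 25, 11, 12]; box-tests=9; leaf-entries=1; first=P0

== RESULT ==
[0, 8, 18, 19, 4, 9, 25, 11, 12]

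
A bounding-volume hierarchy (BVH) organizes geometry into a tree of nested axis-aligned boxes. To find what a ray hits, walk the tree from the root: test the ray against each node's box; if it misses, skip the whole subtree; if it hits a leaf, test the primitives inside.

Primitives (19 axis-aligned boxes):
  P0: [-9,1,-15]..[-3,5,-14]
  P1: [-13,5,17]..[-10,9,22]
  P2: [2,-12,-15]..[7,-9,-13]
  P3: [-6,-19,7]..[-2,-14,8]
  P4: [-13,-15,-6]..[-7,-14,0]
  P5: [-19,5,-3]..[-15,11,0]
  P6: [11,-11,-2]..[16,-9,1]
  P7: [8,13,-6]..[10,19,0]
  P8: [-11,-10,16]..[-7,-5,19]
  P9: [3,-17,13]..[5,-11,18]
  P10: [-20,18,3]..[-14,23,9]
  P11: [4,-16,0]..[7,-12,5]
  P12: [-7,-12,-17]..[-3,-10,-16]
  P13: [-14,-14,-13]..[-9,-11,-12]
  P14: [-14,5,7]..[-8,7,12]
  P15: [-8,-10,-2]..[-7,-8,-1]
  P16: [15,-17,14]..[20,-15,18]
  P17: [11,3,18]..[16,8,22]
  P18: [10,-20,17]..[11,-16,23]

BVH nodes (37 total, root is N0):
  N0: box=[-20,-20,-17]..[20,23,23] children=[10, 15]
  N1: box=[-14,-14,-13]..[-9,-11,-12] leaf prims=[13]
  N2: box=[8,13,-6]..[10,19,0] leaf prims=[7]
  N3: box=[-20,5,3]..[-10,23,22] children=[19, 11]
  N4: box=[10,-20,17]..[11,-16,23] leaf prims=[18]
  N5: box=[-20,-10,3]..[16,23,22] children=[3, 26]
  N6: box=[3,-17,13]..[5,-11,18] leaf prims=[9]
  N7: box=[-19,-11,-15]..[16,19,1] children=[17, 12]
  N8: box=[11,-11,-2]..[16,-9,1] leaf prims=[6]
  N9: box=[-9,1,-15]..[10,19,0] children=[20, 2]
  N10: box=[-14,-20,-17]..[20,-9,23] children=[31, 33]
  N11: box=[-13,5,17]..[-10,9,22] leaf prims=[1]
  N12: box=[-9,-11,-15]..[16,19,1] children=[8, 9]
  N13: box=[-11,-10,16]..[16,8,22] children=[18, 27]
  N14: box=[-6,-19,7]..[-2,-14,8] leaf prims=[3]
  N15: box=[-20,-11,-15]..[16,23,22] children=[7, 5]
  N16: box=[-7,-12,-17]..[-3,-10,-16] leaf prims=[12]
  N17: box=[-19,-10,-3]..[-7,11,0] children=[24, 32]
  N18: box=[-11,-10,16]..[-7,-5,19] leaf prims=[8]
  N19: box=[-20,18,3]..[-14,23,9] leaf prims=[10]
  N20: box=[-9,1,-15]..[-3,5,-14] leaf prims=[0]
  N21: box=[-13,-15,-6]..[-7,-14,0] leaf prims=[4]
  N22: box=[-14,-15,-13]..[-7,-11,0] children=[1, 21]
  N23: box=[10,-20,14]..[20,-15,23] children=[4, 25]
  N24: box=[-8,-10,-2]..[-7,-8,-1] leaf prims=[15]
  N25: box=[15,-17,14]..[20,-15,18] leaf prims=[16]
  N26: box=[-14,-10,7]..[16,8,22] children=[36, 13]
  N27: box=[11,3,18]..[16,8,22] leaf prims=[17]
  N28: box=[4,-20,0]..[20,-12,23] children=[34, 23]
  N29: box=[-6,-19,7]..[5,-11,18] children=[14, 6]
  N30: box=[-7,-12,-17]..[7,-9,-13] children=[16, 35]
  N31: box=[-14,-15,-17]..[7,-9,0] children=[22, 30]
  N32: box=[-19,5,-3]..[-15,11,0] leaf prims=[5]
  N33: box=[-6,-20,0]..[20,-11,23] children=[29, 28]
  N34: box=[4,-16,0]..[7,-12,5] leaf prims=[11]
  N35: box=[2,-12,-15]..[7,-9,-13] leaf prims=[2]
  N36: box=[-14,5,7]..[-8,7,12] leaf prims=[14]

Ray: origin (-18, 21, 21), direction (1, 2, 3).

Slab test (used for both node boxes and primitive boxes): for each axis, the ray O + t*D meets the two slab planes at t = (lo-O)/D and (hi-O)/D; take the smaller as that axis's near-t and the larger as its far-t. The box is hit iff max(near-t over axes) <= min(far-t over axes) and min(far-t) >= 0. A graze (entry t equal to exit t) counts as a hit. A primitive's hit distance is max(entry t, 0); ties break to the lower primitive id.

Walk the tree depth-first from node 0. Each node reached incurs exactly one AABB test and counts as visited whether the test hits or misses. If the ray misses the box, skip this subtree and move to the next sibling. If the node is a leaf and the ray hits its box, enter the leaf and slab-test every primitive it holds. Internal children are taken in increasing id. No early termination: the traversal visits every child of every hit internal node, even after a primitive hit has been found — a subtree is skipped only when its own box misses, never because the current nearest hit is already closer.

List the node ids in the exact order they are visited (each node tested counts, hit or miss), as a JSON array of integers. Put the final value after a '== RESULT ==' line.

Trace the traversal:
N0 x:[-2,38] y:[-41/2,1] z:[-38/3,2/3] -> hit [-2,2/3], descend [10, 15]
  N10 x:[4,38] y:[-41/2,-15] z:[-38/3,2/3] -> miss, prune
  N15 x:[-2,34] y:[-16,1] z:[-12,1/3] -> hit [-2,1/3], descend [5, 7]
    N5 x:[-2,34] y:[-31/2,1] z:[-6,1/3] -> hit [-2,1/3], descend [3, 26]
      N3 x:[-2,8] y:[-8,1] z:[-6,1/3] -> hit [-2,1/3], descend [11, 19]
        N11 x:[5,8] y:[-8,-6] z:[-4/3,1/3] -> miss, prune
        N19 x:[-2,4] y:[-3/2,1] z:[-6,-4] -> miss, prune
      N26 x:[4,34] y:[-31/2,-13/2] z:[-14/3,1/3] -> miss, prune
    N7 x:[-1,34] y:[-16,-1] z:[-12,-20/3] -> miss, prune

Visited [0, 10, 15, 5, 3, 11, 19, 26, 7]. Tests: 9 box, 0 leaf. Nearest: miss.

== RESULT ==
[0, 10, 15, 5, 3, 11, 19, 26, 7]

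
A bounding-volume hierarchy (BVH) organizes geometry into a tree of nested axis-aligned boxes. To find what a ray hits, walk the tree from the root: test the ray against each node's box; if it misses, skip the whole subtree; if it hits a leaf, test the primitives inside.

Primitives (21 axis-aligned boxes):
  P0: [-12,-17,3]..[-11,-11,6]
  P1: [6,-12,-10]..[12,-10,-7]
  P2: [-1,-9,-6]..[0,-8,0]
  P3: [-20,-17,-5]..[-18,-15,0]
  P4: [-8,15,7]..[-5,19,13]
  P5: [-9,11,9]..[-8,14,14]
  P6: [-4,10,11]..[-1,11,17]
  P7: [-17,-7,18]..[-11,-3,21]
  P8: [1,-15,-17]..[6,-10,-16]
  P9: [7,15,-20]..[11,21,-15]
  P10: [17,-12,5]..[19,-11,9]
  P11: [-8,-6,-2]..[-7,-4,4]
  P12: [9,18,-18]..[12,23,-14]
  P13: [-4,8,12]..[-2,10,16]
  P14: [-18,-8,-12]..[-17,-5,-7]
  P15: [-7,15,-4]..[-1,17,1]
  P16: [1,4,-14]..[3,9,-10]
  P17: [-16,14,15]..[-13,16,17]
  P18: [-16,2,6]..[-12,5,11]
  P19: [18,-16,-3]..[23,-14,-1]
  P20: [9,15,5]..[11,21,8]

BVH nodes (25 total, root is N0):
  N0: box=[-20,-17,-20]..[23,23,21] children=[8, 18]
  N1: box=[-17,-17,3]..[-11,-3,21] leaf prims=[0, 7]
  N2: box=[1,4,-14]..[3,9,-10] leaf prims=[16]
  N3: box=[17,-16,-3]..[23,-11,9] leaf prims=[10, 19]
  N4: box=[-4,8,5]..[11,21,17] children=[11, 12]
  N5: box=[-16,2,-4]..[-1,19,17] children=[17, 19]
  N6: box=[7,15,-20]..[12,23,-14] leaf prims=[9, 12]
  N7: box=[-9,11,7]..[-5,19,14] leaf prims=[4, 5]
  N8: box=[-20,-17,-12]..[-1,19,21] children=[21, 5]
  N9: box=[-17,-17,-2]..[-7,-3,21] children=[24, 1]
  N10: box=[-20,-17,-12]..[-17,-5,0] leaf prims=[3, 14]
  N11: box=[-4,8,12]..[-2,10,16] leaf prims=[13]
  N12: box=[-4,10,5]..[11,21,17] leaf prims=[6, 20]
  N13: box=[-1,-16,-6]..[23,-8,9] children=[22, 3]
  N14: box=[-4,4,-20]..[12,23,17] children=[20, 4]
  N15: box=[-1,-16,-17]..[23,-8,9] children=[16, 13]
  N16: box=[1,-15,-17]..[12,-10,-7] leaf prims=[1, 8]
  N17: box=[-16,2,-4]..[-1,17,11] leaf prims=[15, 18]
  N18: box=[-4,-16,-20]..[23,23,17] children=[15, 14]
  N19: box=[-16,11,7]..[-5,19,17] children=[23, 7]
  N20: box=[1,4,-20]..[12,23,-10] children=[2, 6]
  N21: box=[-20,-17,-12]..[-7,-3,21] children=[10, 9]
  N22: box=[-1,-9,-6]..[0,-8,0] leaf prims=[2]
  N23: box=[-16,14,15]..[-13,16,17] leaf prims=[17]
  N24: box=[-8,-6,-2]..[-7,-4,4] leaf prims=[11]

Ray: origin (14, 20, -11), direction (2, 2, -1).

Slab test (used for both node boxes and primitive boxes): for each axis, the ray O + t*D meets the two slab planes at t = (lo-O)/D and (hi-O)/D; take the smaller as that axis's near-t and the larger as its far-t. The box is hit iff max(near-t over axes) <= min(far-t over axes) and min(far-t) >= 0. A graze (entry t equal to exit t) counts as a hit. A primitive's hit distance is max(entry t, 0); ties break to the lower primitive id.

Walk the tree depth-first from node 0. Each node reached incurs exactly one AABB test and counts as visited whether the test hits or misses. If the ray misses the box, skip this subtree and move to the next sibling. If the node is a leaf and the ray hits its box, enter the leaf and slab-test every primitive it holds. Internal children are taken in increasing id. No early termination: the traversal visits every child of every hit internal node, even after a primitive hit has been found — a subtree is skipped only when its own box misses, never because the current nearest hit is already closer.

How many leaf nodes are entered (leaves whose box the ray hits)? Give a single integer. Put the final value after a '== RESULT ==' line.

Trace the traversal:
N0 x:[-17,9/2] y:[-37/2,3/2] z:[-32,9] -> hit [-17,3/2], descend [8, 18]
  N8 x:[-17,-15/2] y:[-37/2,-1/2] z:[-32,1] -> miss, prune
  N18 x:[-9,9/2] y:[-18,3/2] z:[-28,9] -> hit [-9,3/2], descend [14, 15]
    N14 x:[-9,-1] y:[-8,3/2] z:[-28,9] -> miss, prune
    N15 x:[-15/2,9/2] y:[-18,-14] z:[-20,6] -> miss, prune

5 AABB tests over nodes [0, 8, 18, 14, 15]; 0 leaves entered; closest miss.

== RESULT ==
0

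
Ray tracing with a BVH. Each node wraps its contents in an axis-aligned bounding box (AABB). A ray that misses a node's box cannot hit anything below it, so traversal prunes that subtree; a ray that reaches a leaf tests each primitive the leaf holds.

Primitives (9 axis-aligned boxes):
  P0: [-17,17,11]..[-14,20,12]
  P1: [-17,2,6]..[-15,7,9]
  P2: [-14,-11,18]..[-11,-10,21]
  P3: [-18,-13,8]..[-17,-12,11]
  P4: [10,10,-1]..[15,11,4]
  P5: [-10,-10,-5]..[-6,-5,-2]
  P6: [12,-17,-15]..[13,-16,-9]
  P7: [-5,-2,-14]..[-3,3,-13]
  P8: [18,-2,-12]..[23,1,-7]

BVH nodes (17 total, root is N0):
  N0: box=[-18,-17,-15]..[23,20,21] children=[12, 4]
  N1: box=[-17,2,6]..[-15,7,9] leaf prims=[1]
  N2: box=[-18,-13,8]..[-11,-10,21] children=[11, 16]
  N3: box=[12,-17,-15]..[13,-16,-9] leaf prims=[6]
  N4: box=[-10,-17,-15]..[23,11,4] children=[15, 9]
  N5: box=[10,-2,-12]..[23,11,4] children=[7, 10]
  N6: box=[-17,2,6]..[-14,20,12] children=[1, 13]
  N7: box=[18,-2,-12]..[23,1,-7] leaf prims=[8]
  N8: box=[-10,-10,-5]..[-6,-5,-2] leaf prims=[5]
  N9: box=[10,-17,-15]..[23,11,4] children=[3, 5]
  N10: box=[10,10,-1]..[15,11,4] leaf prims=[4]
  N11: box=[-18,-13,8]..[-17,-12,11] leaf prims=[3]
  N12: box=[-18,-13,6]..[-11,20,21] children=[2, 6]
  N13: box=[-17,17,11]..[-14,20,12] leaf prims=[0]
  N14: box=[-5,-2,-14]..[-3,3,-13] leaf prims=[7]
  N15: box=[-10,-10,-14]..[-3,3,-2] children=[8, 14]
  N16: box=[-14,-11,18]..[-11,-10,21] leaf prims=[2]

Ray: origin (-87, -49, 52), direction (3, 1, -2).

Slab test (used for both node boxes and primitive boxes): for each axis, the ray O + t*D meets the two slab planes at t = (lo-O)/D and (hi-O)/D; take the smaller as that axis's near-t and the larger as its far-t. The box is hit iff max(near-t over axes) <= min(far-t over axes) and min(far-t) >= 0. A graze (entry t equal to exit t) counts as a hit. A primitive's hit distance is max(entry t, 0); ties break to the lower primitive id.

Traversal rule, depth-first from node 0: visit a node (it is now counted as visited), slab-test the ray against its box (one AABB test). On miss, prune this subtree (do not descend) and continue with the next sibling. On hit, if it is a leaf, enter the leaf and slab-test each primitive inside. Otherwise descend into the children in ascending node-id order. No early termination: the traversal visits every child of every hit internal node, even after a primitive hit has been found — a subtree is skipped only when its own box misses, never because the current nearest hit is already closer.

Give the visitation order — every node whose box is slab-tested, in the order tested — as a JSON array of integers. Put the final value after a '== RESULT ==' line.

Trace the traversal:
N0 x:[23,110/3] y:[32,69] z:[31/2,67/2] -> hit [32,67/2], descend [4, 12]
  N4 x:[77/3,110/3] y:[32,60] z:[24,67/2] -> hit [32,67/2], descend [9, 15]
    N9 x:[97/3,110/3] y:[32,60] z:[24,67/2] -> hit [97/3,67/2], descend [3, 5]
      N3 x:[33,100/3] y:[32,33] z:[61/2,67/2] -> hit [33,33] leaf, test {P6@t=33}
      N5 x:[97/3,110/3] y:[47,60] z:[24,32] -> miss, prune
    N15 x:[77/3,28] y:[39,52] z:[27,33] -> miss, prune
  N12 x:[23,76/3] y:[36,69] z:[31/2,23] -> miss, prune

7 AABB tests over nodes [0, 4, 9, 3, 5, 15, 12]; 1 leaf entered; closest P6.

== RESULT ==
[0, 4, 9, 3, 5, 15, 12]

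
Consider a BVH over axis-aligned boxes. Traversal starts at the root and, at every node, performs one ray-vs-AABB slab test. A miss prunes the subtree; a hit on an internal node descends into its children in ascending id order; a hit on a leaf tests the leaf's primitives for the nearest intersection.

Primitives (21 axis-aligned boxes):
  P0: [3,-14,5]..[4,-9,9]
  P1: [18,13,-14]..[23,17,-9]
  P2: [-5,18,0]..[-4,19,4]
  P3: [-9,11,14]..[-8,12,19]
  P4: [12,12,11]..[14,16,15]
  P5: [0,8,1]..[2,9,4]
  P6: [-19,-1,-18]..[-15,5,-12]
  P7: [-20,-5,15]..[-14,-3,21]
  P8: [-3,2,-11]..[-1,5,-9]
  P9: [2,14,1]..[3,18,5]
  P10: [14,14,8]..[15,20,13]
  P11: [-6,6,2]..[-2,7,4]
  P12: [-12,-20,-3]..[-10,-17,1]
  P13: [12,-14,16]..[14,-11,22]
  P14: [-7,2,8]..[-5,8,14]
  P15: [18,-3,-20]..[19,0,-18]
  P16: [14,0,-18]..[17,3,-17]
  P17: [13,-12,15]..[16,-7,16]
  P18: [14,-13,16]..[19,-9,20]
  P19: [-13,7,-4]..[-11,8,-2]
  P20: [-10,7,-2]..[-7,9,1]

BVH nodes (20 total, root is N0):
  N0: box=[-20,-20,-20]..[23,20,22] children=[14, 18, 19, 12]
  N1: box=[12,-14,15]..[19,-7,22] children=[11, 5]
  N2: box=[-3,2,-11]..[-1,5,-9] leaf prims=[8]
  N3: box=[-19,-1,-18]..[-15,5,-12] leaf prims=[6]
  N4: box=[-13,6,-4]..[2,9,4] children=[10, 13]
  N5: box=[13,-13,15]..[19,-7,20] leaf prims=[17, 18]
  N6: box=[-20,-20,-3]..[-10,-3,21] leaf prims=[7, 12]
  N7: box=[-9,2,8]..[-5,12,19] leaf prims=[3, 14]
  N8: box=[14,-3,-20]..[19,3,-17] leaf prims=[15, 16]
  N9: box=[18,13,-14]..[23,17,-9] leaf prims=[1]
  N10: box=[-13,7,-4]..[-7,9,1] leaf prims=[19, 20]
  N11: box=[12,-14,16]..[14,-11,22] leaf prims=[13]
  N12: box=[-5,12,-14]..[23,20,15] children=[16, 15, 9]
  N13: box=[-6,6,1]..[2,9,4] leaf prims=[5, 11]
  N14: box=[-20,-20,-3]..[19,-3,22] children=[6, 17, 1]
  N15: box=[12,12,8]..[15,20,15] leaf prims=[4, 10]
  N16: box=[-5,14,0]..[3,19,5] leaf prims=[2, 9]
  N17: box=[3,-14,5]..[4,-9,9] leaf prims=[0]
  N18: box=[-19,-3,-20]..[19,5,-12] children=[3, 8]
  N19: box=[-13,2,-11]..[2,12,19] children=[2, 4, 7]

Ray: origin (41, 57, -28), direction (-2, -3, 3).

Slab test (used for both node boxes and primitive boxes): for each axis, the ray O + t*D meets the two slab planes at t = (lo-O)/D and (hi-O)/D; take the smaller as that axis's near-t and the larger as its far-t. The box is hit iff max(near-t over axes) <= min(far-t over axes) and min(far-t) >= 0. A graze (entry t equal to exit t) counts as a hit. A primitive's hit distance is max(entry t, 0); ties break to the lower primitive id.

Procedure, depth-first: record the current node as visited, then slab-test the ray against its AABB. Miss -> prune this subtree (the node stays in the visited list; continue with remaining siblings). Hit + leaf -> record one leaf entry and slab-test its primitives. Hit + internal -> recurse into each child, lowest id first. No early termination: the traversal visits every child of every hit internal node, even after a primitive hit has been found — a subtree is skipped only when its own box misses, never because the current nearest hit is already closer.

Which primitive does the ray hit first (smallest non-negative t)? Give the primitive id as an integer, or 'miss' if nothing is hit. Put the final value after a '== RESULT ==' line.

Walk:
N0 x:[9,61/2] y:[37/3,77/3] z:[8/3,50/3] -> hit [37/3,50/3], descend [12, 14, 18, 19]
  N12 x:[9,23] y:[37/3,15] z:[14/3,43/3] -> hit [37/3,43/3], descend [9, 15, 16]
    N9 x:[9,23/2] y:[40/3,44/3] z:[14/3,19/3] -> miss, prune
    N15 x:[13,29/2] y:[37/3,15] z:[12,43/3] -> hit [13,43/3] leaf, test {P4@t=41/3, P10@t=13}
    N16 x:[19,23] y:[38/3,43/3] z:[28/3,11] -> miss, prune
  N14 x:[11,61/2] y:[20,77/3] z:[25/3,50/3] -> miss, prune
  N18 x:[11,30] y:[52/3,20] z:[8/3,16/3] -> miss, prune
  N19 x:[39/2,27] y:[15,55/3] z:[17/3,47/3] -> miss, prune

Summary -> nodes [0, 12, 9, 15, 16, 14, 18, 19]; box-tests=8; leaf-entries=1; first=P10

== RESULT ==
10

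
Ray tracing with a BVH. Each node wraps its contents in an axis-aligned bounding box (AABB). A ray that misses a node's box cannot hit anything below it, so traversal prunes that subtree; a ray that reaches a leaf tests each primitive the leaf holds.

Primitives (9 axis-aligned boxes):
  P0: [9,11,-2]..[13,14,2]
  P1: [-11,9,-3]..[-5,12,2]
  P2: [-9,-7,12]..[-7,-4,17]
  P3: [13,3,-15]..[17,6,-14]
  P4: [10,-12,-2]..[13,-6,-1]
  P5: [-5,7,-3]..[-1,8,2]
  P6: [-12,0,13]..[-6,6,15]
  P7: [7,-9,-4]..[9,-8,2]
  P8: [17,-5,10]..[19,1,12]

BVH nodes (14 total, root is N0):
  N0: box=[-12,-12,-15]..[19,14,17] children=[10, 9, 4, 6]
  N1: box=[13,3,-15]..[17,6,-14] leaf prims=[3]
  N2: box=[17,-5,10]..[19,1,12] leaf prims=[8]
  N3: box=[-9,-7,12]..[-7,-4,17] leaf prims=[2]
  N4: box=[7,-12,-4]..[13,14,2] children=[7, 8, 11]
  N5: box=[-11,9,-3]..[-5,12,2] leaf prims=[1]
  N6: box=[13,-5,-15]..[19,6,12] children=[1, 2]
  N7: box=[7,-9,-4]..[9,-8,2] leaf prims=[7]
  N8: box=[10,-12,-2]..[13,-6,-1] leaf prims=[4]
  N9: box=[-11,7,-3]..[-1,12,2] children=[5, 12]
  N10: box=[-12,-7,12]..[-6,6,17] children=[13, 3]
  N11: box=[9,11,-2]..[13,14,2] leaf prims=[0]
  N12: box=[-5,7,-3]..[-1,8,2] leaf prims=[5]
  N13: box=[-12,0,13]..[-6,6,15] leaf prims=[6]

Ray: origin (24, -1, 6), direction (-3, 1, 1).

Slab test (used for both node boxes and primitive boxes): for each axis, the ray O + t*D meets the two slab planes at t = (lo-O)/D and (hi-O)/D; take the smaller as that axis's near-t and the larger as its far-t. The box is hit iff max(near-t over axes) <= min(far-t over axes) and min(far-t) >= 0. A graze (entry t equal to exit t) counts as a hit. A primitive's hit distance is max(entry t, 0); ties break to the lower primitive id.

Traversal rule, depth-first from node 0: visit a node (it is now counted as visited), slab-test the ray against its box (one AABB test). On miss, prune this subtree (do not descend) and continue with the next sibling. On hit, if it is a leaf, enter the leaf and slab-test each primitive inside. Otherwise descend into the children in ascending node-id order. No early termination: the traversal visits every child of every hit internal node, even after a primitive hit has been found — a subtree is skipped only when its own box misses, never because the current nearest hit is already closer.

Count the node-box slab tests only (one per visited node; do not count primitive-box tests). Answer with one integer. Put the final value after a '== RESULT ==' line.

Trace the traversal:
N0 x:[5/3,12] y:[-11,15] z:[-21,11] -> hit [5/3,11], descend [4, 6, 9, 10]
  N4 x:[11/3,17/3] y:[-11,15] z:[-10,-4] -> miss, prune
  N6 x:[5/3,11/3] y:[-4,7] z:[-21,6] -> hit [5/3,11/3], descend [1, 2]
    N1 x:[7/3,11/3] y:[4,7] z:[-21,-20] -> miss, prune
    N2 x:[5/3,7/3] y:[-4,2] z:[4,6] -> miss, prune
  N9 x:[25/3,35/3] y:[8,13] z:[-9,-4] -> miss, prune
  N10 x:[10,12] y:[-6,7] z:[6,11] -> miss, prune

Visited [0, 4, 6, 1, 2, 9, 10]. Tests: 7 box, 0 leaf. Nearest: miss.

== RESULT ==
7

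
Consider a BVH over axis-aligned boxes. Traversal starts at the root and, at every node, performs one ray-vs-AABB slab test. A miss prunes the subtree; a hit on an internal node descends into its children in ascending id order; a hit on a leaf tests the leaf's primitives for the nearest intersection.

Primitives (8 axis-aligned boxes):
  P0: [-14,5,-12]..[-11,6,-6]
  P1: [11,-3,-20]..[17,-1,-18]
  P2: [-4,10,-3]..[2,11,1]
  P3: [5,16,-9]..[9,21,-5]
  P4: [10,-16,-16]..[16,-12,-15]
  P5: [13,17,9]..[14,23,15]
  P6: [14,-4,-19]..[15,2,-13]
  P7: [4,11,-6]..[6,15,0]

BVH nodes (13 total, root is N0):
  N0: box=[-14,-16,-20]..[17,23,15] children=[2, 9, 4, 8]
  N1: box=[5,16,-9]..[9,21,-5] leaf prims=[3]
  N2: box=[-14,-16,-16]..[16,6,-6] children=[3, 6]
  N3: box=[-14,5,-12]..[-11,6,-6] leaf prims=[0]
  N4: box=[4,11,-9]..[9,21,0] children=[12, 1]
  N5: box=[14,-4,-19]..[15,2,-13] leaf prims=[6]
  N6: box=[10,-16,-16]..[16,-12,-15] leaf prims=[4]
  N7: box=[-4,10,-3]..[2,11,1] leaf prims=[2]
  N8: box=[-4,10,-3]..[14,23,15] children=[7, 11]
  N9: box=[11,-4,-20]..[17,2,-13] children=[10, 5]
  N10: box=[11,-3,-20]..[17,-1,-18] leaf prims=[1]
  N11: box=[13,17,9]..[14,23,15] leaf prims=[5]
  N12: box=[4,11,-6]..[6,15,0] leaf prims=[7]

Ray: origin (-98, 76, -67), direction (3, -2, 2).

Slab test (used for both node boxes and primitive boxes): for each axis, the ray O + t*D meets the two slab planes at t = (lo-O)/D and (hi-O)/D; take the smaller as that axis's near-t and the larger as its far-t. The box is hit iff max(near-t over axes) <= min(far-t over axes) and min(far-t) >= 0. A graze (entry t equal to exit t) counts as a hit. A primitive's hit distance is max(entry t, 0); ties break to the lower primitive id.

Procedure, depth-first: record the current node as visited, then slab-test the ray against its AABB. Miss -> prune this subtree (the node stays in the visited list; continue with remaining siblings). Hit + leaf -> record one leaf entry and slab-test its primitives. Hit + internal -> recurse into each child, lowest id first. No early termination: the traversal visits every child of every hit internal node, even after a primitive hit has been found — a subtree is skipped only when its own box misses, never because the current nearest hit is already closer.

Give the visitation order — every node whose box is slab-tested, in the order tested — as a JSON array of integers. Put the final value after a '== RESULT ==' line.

Traverse from the root:
N0 x:[28,115/3] y:[53/2,46] z:[47/2,41] -> hit [28,115/3], descend [2, 4, 8, 9]
  N2 x:[28,38] y:[35,46] z:[51/2,61/2] -> miss, prune
  N4 x:[34,107/3] y:[55/2,65/2] z:[29,67/2] -> miss, prune
  N8 x:[94/3,112/3] y:[53/2,33] z:[32,41] -> hit [32,33], descend [7, 11]
    N7 x:[94/3,100/3] y:[65/2,33] z:[32,34] -> hit [65/2,33] leaf, test {P2@t=65/2}
    N11 x:[37,112/3] y:[53/2,59/2] z:[38,41] -> miss, prune
  N9 x:[109/3,115/3] y:[37,40] z:[47/2,27] -> miss, prune

order=[0, 2, 4, 8, 7, 11, 9]  |boxes|=7  |leaves|=1  hit=P2

== RESULT ==
[0, 2, 4, 8, 7, 11, 9]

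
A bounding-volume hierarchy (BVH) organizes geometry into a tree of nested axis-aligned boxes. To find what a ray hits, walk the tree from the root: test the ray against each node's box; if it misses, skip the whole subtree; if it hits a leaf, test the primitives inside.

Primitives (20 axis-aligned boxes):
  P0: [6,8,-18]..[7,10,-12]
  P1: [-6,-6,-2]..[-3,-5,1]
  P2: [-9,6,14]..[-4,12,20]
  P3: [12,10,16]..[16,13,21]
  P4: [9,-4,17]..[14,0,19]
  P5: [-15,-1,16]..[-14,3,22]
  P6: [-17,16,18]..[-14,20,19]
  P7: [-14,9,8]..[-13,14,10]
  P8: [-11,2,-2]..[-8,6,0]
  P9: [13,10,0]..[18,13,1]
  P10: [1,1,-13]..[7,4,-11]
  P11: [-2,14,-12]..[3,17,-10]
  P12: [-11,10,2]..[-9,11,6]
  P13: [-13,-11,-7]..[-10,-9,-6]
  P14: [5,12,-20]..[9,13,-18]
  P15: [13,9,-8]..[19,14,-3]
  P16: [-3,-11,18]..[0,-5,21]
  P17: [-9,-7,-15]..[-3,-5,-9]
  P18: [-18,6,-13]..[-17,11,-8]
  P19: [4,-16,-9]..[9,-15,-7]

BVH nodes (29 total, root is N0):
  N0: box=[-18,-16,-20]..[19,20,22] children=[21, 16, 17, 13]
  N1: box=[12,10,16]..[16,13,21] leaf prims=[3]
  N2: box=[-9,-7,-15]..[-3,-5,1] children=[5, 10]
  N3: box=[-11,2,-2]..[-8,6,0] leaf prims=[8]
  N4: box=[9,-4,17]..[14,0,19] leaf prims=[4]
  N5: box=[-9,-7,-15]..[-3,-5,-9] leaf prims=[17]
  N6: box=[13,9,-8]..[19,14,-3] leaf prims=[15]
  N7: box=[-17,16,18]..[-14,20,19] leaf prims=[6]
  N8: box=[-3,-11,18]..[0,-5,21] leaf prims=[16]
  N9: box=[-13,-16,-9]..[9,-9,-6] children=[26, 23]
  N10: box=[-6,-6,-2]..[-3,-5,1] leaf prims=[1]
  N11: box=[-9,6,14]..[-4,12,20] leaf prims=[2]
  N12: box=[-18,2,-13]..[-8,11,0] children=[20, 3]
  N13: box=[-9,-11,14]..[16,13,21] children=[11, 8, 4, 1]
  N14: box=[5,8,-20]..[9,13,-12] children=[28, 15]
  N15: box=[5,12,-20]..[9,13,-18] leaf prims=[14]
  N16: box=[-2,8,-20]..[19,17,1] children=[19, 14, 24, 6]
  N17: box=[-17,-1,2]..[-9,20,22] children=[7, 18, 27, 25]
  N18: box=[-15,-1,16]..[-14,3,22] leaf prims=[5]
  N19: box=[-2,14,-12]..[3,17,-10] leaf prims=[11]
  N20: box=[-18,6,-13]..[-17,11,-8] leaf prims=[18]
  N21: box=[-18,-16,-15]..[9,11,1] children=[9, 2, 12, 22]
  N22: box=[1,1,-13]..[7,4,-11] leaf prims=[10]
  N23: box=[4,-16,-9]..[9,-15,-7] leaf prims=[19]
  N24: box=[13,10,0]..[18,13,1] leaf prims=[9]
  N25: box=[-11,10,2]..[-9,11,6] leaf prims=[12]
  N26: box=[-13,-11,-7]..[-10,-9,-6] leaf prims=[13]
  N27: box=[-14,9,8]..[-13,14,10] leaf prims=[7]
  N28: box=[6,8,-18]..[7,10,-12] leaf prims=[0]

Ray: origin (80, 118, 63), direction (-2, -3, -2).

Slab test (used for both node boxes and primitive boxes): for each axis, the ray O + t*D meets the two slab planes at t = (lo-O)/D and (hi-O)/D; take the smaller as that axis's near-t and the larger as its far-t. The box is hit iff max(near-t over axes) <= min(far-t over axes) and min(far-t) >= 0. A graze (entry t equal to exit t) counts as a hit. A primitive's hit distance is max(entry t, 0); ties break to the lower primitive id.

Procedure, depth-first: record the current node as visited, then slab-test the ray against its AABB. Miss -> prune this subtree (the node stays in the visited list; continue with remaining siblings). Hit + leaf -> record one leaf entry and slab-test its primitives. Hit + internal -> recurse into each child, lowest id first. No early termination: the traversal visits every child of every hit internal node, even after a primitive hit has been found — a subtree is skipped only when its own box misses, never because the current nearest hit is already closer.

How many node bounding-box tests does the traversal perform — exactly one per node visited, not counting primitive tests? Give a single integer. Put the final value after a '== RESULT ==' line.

Walk:
N0 x:[61/2,49] y:[98/3,134/3] z:[41/2,83/2] -> hit [98/3,83/2], descend [13, 16, 17, 21]
  N13 x:[32,89/2] y:[35,43] z:[21,49/2] -> miss, prune
  N16 x:[61/2,41] y:[101/3,110/3] z:[31,83/2] -> hit [101/3,110/3], descend [6, 14, 19, 24]
    N6 x:[61/2,67/2] y:[104/3,109/3] z:[33,71/2] -> miss, prune
    N14 x:[71/2,75/2] y:[35,110/3] z:[75/2,83/2] -> miss, prune
    N19 x:[77/2,41] y:[101/3,104/3] z:[73/2,75/2] -> miss, prune
    N24 x:[31,67/2] y:[35,36] z:[31,63/2] -> miss, prune
  N17 x:[89/2,97/2] y:[98/3,119/3] z:[41/2,61/2] -> miss, prune
  N21 x:[71/2,49] y:[107/3,134/3] z:[31,39] -> hit [107/3,39], descend [2, 9, 12, 22]
    N2 x:[83/2,89/2] y:[41,125/3] z:[31,39] -> miss, prune
    N9 x:[71/2,93/2] y:[127/3,134/3] z:[69/2,36] -> miss, prune
    N12 x:[44,49] y:[107/3,116/3] z:[63/2,38] -> miss, prune
    N22 x:[73/2,79/2] y:[38,39] z:[37,38] -> hit [38,38] leaf, test {P10@t=38}

13 AABB tests over nodes [0, 13, 16, 6, 14, 19, 24, 17, 21, 2, 9, 12, 22]; 1 leaf entered; closest P10.

== RESULT ==
13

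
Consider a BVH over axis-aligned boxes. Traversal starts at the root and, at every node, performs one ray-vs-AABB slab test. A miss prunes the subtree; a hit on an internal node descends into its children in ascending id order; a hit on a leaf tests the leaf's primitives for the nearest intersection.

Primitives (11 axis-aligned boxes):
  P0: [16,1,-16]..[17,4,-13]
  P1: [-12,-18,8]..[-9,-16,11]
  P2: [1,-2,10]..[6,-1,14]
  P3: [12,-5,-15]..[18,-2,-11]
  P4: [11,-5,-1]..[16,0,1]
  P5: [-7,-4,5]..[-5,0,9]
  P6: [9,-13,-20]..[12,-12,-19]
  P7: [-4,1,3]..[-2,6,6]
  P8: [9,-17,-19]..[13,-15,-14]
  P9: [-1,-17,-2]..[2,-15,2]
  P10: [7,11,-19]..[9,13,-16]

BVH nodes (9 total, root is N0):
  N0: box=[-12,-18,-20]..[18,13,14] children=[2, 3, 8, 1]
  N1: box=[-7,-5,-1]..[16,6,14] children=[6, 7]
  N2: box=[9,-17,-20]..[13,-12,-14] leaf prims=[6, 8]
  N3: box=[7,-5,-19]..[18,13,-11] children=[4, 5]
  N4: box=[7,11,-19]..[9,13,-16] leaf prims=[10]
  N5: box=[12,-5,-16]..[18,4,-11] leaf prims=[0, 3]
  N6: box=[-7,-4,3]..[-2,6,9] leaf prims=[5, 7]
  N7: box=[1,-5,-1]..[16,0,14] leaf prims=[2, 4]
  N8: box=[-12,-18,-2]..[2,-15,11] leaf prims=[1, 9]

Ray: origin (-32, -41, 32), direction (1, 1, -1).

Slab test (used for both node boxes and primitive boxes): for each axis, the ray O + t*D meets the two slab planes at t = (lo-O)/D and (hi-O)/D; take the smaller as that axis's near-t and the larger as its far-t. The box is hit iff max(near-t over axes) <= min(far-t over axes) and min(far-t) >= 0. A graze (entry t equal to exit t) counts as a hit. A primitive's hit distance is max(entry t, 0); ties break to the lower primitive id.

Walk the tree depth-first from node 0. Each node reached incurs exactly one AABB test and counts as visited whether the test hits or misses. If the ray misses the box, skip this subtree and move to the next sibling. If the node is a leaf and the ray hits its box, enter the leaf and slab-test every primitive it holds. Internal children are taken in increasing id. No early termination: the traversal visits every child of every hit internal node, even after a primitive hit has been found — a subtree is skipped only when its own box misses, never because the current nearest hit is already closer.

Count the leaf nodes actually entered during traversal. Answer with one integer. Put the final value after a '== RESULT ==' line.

Traverse from the root:
N0 x:[20,50] y:[23,54] z:[18,52] -> hit [23,50], descend [1, 2, 3, 8]
  N1 x:[25,48] y:[36,47] z:[18,33] -> miss, prune
  N2 x:[41,45] y:[24,29] z:[46,52] -> miss, prune
  N3 x:[39,50] y:[36,54] z:[43,51] -> hit [43,50], descend [4, 5]
    N4 x:[39,41] y:[52,54] z:[48,51] -> miss, prune
    N5 x:[44,50] y:[36,45] z:[43,48] -> hit [44,45] leaf, test {P0(miss), P3(miss)}
  N8 x:[20,34] y:[23,26] z:[21,34] -> hit [23,26] leaf, test {P1@t=23, P9(miss)}

Visited [0, 1, 2, 3, 4, 5, 8]. Tests: 7 box, 2 leaf. Nearest: P1.

== RESULT ==
2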